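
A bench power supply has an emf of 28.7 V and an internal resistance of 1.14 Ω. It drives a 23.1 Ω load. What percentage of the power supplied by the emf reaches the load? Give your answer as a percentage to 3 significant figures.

The source delivers εI, of which I²R reaches the load and I²r is lost; since I is common, η = R/(R+r).
η = R / (R + r) = 23.1 / (23.1 + 1.14) = 0.9530

95.3 %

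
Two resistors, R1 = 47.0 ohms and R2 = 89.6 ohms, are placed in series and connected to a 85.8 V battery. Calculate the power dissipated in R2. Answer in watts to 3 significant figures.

Since the resistors are in series they all carry the loop current I = V/R_total; the power in any one is I²R.
R_total = 47.0 + 89.6 = 136.6 Ω
I = V / R_total = 85.8 / 136.6 = 0.6281 A
P_R2 = I² × R2 = (0.6281)² × 89.6 = 35.35 W

35.3 W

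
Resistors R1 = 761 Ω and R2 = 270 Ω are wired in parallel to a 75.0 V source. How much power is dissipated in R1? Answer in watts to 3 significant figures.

Each parallel branch sees the full supply voltage, so P = V²/R applies directly to the target branch.
P_R1 = V² / R1 = (75.0)² / 761 Ω = 7.392 W

7.39 W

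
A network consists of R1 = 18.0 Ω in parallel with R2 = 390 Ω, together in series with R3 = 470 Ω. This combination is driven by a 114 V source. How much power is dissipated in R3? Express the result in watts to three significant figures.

25.7 W

Reduce the parallel combination to a single R_p; the circuit then becomes R_p in series with the remaining resistor.
R_p = (18.0×390)/(18.0+390) = 17.21 Ω
R_total = R_p + 470 = 17.21 + 470 = 487.2 Ω
I = V / R_total = 114 / 487.2 = 0.2340 A
R3 carries the full series current, so P = I²R.
P_R3 = (0.2340)² × 470 = 25.73 W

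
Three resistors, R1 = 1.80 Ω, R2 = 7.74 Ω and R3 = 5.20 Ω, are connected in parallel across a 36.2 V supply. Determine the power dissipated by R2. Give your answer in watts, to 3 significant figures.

Parallel branches share the same voltage; P = V²/R gives the branch power in one step.
P_R2 = V² / R2 = (36.2)² / 7.74 Ω = 169.3 W

169 W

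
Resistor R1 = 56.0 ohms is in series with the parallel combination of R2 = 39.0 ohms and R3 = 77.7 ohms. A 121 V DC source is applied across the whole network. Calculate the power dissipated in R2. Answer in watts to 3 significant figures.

37.7 W

Reduce the parallel pair to R_p first; the network is then a simple series string.
R_p = (39.0×77.7)/(39.0+77.7) = 25.97 Ω
R_total = 56.0 + 25.97 = 81.97 Ω
I = V / R_total = 121 / 81.97 = 1.476 A
Voltage across the parallel pair: V_p = I × R_p = 1.476 × 25.97 = 38.33 V
With V_p across R2, its power is V_p²/R2.
P_R2 = (38.33)² / 39.0 = 37.68 W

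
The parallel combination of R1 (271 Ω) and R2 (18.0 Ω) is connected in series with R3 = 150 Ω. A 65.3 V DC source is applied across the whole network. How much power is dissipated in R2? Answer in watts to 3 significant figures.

Collapse the R1‖R2 pair into one equivalent R_p; then R_p and R3 form a series string.
R_p = (271×18.0)/(271+18.0) = 16.88 Ω
R_total = R_p + 150 = 16.88 + 150 = 166.9 Ω
I = V / R_total = 65.3 / 166.9 = 0.3913 A
Voltage across the parallel pair: V_p = I × R_p = 0.3913 × 16.88 = 6.605 V
Use P = V²/R for R2 with V = V_p.
P_R2 = (6.605)² / 18.0 = 2.423 W

2.42 W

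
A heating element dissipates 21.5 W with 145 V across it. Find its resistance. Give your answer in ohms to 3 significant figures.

978 Ω

From P = V I = I²R = V²/R, with the two given quantities we get R = V² / P.
R = (145)² / 21.5 = 977.9 Ω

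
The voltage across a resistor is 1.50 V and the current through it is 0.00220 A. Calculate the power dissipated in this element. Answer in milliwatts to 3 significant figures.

Since both terminal voltage and current are stated, P = V I gives the power in one step.
P = 1.50 V × 0.002200 A = 0.003300 W

3.30 mW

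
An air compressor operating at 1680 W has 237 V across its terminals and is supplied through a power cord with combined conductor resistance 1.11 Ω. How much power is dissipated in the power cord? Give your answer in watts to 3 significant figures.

Only the current and the line resistance are needed for the I²R loss.
I = P / V = 1680 / 237 = 7.089 A through the power cord.
P_line = I² R_line = (7.089)² × 1.11 = 55.78 W

55.8 W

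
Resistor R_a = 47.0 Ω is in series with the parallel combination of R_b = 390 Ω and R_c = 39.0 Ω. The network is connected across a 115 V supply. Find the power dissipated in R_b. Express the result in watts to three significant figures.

Collapse R_b‖R_c to a single equivalent, reducing the network to two series elements.
R_p = (390×39.0)/(390+39.0) = 35.45 Ω
R_total = 47.0 + 35.45 = 82.45 Ω
I = V / R_total = 115 / 82.45 = 1.395 A
Voltage across the parallel pair: V_p = I × R_p = 1.395 × 35.45 = 49.45 V
R_b sees V_p directly, so P = V_p² / R_b.
P_R_b = (49.45)² / 390 = 6.270 W

6.27 W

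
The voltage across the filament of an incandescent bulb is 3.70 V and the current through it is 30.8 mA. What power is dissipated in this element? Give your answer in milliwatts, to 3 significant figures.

Since both terminal voltage and current are stated, P = V I gives the power in one step.
P = 3.70 V × 0.03080 A = 0.1140 W

114 mW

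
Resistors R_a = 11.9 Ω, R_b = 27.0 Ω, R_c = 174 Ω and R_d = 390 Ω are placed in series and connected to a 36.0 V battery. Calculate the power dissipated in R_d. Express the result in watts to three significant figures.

1.39 W

Series elements share the same current, so find I first, then use P = I²R.
R_total = 11.9 + 27.0 + 174 + 390 = 602.9 Ω
I = V / R_total = 36.0 / 602.9 = 0.05971 A
P_R_d = I² × R_d = (0.05971)² × 390 = 1.391 W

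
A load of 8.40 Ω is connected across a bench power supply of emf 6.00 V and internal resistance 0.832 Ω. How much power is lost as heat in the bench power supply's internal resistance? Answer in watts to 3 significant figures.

r is in series with the load, so it carries the full circuit current — the loss in it is I²r.
I = ε / (r + R) = 6.00 / (0.832 + 8.40) = 0.6499 A
P_int = I² r = (0.6499)² × 0.832 = 0.3514 W

0.351 W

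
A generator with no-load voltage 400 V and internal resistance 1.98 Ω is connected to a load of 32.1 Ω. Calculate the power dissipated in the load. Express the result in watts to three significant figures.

Find the circuit current first, then P = I²R for the load (series elements share I).
I = ε / (r + R) = 400 / (1.98 + 32.1) = 11.74 A
P_load = I² R = (11.74)² × 32.1 = 4422 W

4420 W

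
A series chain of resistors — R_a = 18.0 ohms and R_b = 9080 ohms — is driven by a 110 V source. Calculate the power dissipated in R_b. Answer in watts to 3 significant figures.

The current is common to all series resistors; compute it, then apply P = I²R for the target.
R_total = 18.0 + 9080 = 9098 Ω
I = V / R_total = 110 / 9098 = 0.01209 A
P_R_b = I² × R_b = (0.01209)² × 9080 = 1.327 W

1.33 W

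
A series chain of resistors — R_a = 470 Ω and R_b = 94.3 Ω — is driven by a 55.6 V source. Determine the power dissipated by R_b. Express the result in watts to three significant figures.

0.915 W

Series elements share the same current, so find I first, then use P = I²R.
R_total = 470 + 94.3 = 564.3 Ω
I = V / R_total = 55.6 / 564.3 = 0.09853 A
P_R_b = I² × R_b = (0.09853)² × 94.3 = 0.9155 W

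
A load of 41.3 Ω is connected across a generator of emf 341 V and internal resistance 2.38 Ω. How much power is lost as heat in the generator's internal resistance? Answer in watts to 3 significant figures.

The source's internal resistance is just another series element carrying I; its dissipation is I²r.
I = ε / (r + R) = 341 / (2.38 + 41.3) = 7.807 A
P_int = I² r = (7.807)² × 2.38 = 145.1 W

145 W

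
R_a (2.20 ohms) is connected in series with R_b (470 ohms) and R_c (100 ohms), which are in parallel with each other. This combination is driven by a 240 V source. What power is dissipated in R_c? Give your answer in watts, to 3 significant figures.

546 W

First combine the parallel branches into one equivalent R_p, then R_a + R_p is a series pair.
R_p = (470×100)/(470+100) = 82.46 Ω
R_total = 2.20 + 82.46 = 84.66 Ω
I = V / R_total = 240 / 84.66 = 2.835 A
Voltage across the parallel pair: V_p = I × R_p = 2.835 × 82.46 = 233.8 V
With V_p across R_c, its power is V_p²/R_c.
P_R_c = (233.8)² / 100 = 546.5 W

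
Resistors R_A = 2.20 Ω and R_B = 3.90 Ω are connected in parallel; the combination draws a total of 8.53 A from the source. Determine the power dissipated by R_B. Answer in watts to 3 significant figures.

36.9 W

The branches share the same voltage, but only the total current is given — find V from the equivalent resistance first.
1/R_eq = 1/2.20 + 1/3.90 ⇒ R_eq = 1.407 Ω
V = I_total × R_eq = 8.530 × 1.407 = 12.00 V
P_R_B = V² / R_B = (12.00)² / 3.90 = 36.91 W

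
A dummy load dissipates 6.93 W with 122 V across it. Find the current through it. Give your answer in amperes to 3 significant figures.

0.0568 A

Rearranging the power relation for the two known quantities gives I = P / V.
I = 6.93 / 122 = 0.05680 A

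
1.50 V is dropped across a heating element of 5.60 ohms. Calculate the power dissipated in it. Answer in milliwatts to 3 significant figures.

402 mW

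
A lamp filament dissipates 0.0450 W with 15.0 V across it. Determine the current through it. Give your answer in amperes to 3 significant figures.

0.00300 A

The two known quantities fix the third via I = P / V.
I = 0.0450 / 15.0 = 0.003000 A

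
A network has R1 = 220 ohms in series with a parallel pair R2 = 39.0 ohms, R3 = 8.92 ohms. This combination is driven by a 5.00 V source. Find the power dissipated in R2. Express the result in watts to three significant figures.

Collapse R2‖R3 to a single equivalent, reducing the network to two series elements.
R_p = (39.0×8.92)/(39.0+8.92) = 7.260 Ω
R_total = 220 + 7.260 = 227.3 Ω
I = V / R_total = 5.00 / 227.3 = 0.02200 A
Voltage across the parallel pair: V_p = I × R_p = 0.02200 × 7.260 = 0.1597 V
R2 sees V_p directly, so P = V_p² / R2.
P_R2 = (0.1597)² / 39.0 = 0.0006541 W

0.000654 W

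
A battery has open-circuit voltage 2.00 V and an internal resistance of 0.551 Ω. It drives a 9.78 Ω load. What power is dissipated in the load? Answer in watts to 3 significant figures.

Find the circuit current first, then P = I²R for the load (series elements share I).
I = ε / (r + R) = 2.00 / (0.551 + 9.78) = 0.1936 A
P_load = I² R = (0.1936)² × 9.78 = 0.3665 W

0.367 W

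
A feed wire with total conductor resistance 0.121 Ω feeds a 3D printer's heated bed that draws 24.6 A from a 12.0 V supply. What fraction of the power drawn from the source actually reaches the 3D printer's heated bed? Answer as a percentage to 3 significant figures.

75.2 %

The feed wire carries the full 24.6 A.
P_line = I² R_line = (24.60)² × 0.121 = 73.22 W
P_source = V I = 12.0 × 24.60 = 295.2 W; P_load = 222.0 W
η = P_load / P_source = 222.0 / 295.2 = 0.7520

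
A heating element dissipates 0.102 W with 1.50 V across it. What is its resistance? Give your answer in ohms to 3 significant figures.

From P = V I = I²R = V²/R, with the two given quantities we get R = V² / P.
R = (1.50)² / 0.102 = 22.06 Ω

22.1 Ω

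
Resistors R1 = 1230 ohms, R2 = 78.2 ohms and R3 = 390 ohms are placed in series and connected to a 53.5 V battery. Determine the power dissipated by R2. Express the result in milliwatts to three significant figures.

77.6 mW

Every series element carries the same I. Get I from the total resistance, then P = I² × R2.
R_total = 1230 + 78.2 + 390 = 1698 Ω
I = V / R_total = 53.5 / 1698 = 0.03150 A
P_R2 = I² × R2 = (0.03150)² × 78.2 = 0.07761 W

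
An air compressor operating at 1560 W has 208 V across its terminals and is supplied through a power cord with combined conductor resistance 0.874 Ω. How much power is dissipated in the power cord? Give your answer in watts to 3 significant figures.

49.2 W

Line loss is just I²R for the cable — we know both I and R_line directly.
I = P / V = 1560 / 208 = 7.500 A through the power cord.
P_line = I² R_line = (7.500)² × 0.874 = 49.16 W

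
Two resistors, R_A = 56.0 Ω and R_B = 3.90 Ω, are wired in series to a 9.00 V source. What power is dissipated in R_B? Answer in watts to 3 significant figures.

Every series element carries the same I. Get I from the total resistance, then P = I² × R_B.
R_total = 56.0 + 3.90 = 59.90 Ω
I = V / R_total = 9.00 / 59.90 = 0.1503 A
P_R_B = I² × R_B = (0.1503)² × 3.90 = 0.08804 W

0.0880 W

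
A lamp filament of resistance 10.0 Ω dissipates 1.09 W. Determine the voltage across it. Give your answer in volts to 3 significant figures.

The two known quantities fix the third via V = √(P R).
V = √(1.09 × 10.0) = 3.302 V

3.30 V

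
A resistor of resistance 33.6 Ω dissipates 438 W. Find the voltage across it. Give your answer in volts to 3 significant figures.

Inverting the appropriate power form: V = √(P R).
V = √(438 × 33.6) = 121.3 V

121 V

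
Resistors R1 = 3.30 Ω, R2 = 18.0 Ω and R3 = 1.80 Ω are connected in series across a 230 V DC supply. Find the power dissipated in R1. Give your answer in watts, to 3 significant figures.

327 W

In a series string the same current flows through every resistor — find that current, then P = I²R for the one we want.
R_total = 3.30 + 18.0 + 1.80 = 23.10 Ω
I = V / R_total = 230 / 23.10 = 9.957 A
P_R1 = I² × R1 = (9.957)² × 3.30 = 327.1 W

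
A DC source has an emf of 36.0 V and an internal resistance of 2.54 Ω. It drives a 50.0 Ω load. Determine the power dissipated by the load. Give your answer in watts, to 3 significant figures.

Load and internal resistance form a series loop — compute the loop current, then the load power via I²R.
I = ε / (r + R) = 36.0 / (2.54 + 50.0) = 0.6852 A
P_load = I² R = (0.6852)² × 50.0 = 23.47 W

23.5 W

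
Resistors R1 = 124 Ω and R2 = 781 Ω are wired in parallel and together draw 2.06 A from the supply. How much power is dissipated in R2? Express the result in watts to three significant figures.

62.2 W

We need the common branch voltage; get it from I_total × R_eq, then P = V²/R for the branch.
1/R_eq = 1/124 + 1/781 ⇒ R_eq = 107.0 Ω
V = I_total × R_eq = 2.060 × 107.0 = 220.4 V
P_R2 = V² / R2 = (220.4)² / 781 = 62.22 W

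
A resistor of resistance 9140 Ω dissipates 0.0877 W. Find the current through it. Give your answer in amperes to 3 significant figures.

The two known quantities fix the third via I = √(P / R).
I = √(0.0877 / 9140) = 0.003098 A

0.00310 A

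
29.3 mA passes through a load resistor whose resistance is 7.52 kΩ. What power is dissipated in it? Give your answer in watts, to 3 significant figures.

6.46 W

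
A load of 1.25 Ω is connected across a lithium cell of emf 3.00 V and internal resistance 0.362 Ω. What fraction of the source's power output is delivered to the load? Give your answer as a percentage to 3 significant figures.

Efficiency is P_load / P_total. With a series r and R sharing the same I, P = I²R for each, so η = R/(R+r).
η = R / (R + r) = 1.25 / (1.25 + 0.362) = 0.7754

77.5 %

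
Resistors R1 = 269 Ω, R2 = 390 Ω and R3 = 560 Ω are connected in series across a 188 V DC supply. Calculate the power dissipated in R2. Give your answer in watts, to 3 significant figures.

Series elements share the same current, so find I first, then use P = I²R.
R_total = 269 + 390 + 560 = 1219 Ω
I = V / R_total = 188 / 1219 = 0.1542 A
P_R2 = I² × R2 = (0.1542)² × 390 = 9.276 W

9.28 W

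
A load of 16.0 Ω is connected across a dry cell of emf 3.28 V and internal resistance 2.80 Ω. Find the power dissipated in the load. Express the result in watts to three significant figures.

0.487 W

The internal resistance and the load are in series, so the same I flows through both; get I from ε/(r+R), then I²R for the load.
I = ε / (r + R) = 3.28 / (2.80 + 16.0) = 0.1745 A
P_load = I² R = (0.1745)² × 16.0 = 0.4870 W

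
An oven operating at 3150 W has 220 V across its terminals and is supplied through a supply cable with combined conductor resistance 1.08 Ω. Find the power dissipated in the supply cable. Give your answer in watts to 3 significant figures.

Only the current and the line resistance are needed for the I²R loss.
I = P / V = 3150 / 220 = 14.32 A through the supply cable.
P_line = I² R_line = (14.32)² × 1.08 = 221.4 W

221 W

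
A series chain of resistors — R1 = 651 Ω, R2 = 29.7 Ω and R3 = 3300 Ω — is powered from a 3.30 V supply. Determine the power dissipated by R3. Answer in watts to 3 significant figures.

0.00227 W

Every series element carries the same I. Get I from the total resistance, then P = I² × R3.
R_total = 651 + 29.7 + 3300 = 3981 Ω
I = V / R_total = 3.30 / 3981 = 0.0008290 A
P_R3 = I² × R3 = (0.0008290)² × 3300 = 0.002268 W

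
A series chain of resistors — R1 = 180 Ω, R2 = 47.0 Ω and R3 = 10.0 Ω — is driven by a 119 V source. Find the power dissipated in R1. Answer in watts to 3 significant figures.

In a series string the same current flows through every resistor — find that current, then P = I²R for the one we want.
R_total = 180 + 47.0 + 10.0 = 237.0 Ω
I = V / R_total = 119 / 237.0 = 0.5021 A
P_R1 = I² × R1 = (0.5021)² × 180 = 45.38 W

45.4 W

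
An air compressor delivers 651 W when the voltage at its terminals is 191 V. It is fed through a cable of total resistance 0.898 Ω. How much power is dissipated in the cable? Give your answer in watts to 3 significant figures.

The cable is a series resistance carrying the load current; its dissipation is I²R_line.
I = P / V = 651 / 191 = 3.408 A through the cable.
P_line = I² R_line = (3.408)² × 0.898 = 10.43 W

10.4 W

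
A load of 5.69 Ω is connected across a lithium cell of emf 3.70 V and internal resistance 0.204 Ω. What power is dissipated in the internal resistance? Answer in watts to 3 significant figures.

0.0804 W

r is in series with the load, so it carries the full circuit current — the loss in it is I²r.
I = ε / (r + R) = 3.70 / (0.204 + 5.69) = 0.6278 A
P_int = I² r = (0.6278)² × 0.204 = 0.08039 W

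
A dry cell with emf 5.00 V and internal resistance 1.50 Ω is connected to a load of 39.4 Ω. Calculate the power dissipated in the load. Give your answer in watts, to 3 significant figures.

Find the circuit current first, then P = I²R for the load (series elements share I).
I = ε / (r + R) = 5.00 / (1.50 + 39.4) = 0.1222 A
P_load = I² R = (0.1222)² × 39.4 = 0.5888 W

0.589 W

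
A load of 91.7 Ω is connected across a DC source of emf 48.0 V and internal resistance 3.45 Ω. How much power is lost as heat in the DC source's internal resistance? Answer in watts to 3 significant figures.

r is in series with the load, so it carries the full circuit current — the loss in it is I²r.
I = ε / (r + R) = 48.0 / (3.45 + 91.7) = 0.5045 A
P_int = I² r = (0.5045)² × 3.45 = 0.8780 W

0.878 W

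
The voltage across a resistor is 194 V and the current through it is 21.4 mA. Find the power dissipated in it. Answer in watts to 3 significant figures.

4.15 W

V and I are known directly — P = V I, no intermediate step needed.
P = 194 V × 0.02140 A = 4.152 W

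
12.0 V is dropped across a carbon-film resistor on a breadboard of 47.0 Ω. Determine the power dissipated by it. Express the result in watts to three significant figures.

3.06 W

We know the drop across the element and its resistance — P = V²/R, one step.
P = (12.0 V)² / 47.0 Ω = 3.064 W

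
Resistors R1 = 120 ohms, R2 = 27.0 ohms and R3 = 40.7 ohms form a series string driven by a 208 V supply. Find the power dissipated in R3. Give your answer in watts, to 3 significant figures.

50.0 W

Every series element carries the same I. Get I from the total resistance, then P = I² × R3.
R_total = 120 + 27.0 + 40.7 = 187.7 Ω
I = V / R_total = 208 / 187.7 = 1.108 A
P_R3 = I² × R3 = (1.108)² × 40.7 = 49.98 W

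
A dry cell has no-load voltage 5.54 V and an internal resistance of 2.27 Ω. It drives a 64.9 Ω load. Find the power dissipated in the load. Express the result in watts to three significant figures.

0.441 W

Load and internal resistance form a series loop — compute the loop current, then the load power via I²R.
I = ε / (r + R) = 5.54 / (2.27 + 64.9) = 0.08248 A
P_load = I² R = (0.08248)² × 64.9 = 0.4415 W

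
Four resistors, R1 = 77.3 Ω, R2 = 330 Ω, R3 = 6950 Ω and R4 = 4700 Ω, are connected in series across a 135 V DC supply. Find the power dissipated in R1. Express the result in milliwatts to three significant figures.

The current is common to all series resistors; compute it, then apply P = I²R for the target.
R_total = 77.3 + 330 + 6950 + 4700 = 12060 Ω
I = V / R_total = 135 / 12060 = 0.01120 A
P_R1 = I² × R1 = (0.01120)² × 77.3 = 0.009691 W

9.69 mW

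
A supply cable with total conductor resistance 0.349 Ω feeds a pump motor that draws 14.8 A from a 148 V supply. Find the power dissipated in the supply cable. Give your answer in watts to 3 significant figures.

76.4 W

Only the current and the line resistance are needed for the I²R loss.
The supply cable carries the full 14.8 A.
P_line = I² R_line = (14.80)² × 0.349 = 76.44 W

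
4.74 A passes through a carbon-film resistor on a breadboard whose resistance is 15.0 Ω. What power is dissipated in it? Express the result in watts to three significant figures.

Current and resistance are given, so P = I²R is the direct form.
P = (4.740 A)² × 15.0 Ω = 337.0 W

337 W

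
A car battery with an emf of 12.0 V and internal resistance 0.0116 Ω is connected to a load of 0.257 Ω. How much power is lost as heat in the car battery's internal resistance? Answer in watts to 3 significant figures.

Internal loss is I²r, with I set by the total series resistance r+R.
I = ε / (r + R) = 12.0 / (0.0116 + 0.257) = 44.68 A
P_int = I² r = (44.68)² × 0.0116 = 23.15 W

23.2 W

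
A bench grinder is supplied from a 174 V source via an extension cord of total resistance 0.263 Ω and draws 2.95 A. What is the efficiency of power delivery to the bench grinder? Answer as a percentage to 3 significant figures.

99.6 %

The extension cord carries the full 2.95 A.
P_line = I² R_line = (2.950)² × 0.263 = 2.289 W
P_source = V I = 174 × 2.950 = 513.3 W; P_load = 511.0 W
η = P_load / P_source = 511.0 / 513.3 = 0.9955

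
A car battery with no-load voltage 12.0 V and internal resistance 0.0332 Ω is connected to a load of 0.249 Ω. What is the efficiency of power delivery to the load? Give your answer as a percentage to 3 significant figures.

88.2 %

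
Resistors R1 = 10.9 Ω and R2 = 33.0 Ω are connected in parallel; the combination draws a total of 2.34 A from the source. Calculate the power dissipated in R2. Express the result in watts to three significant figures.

The branches share the same voltage, but only the total current is given — find V from the equivalent resistance first.
1/R_eq = 1/10.9 + 1/33.0 ⇒ R_eq = 8.194 Ω
V = I_total × R_eq = 2.340 × 8.194 = 19.17 V
P_R2 = V² / R2 = (19.17)² / 33.0 = 11.14 W

11.1 W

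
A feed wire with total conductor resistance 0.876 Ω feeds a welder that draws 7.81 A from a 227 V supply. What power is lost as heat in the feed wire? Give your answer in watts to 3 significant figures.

53.4 W

Line loss is just I²R for the cable — we know both I and R_line directly.
The feed wire carries the full 7.81 A.
P_line = I² R_line = (7.810)² × 0.876 = 53.43 W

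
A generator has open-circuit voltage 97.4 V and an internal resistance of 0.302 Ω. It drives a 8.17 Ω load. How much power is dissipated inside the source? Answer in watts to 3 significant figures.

Internal loss is I²r, with I set by the total series resistance r+R.
I = ε / (r + R) = 97.4 / (0.302 + 8.17) = 11.50 A
P_int = I² r = (11.50)² × 0.302 = 39.92 W

39.9 W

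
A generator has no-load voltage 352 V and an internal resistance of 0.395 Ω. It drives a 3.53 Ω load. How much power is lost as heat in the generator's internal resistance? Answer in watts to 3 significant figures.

The source's internal resistance is just another series element carrying I; its dissipation is I²r.
I = ε / (r + R) = 352 / (0.395 + 3.53) = 89.68 A
P_int = I² r = (89.68)² × 0.395 = 3177 W

3180 W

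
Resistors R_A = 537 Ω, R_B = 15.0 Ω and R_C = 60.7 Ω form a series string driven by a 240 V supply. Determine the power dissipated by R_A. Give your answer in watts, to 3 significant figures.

In a series string the same current flows through every resistor — find that current, then P = I²R for the one we want.
R_total = 537 + 15.0 + 60.7 = 612.7 Ω
I = V / R_total = 240 / 612.7 = 0.3917 A
P_R_A = I² × R_A = (0.3917)² × 537 = 82.40 W

82.4 W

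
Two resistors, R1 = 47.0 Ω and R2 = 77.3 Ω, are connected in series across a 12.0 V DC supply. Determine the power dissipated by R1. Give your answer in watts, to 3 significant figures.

0.438 W

Series elements share the same current, so find I first, then use P = I²R.
R_total = 47.0 + 77.3 = 124.3 Ω
I = V / R_total = 12.0 / 124.3 = 0.09654 A
P_R1 = I² × R1 = (0.09654)² × 47.0 = 0.4380 W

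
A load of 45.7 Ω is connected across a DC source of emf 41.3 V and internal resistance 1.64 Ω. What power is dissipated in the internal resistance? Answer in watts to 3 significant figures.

The internal resistance carries the same current as the load; P_int = I²r.
I = ε / (r + R) = 41.3 / (1.64 + 45.7) = 0.8724 A
P_int = I² r = (0.8724)² × 1.64 = 1.248 W

1.25 W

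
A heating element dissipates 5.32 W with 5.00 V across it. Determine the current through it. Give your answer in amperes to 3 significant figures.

1.06 A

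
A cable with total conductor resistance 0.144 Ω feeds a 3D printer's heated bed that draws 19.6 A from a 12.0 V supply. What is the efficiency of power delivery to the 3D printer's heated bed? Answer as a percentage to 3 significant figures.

76.5 %

The cable carries the full 19.6 A.
P_line = I² R_line = (19.60)² × 0.144 = 55.32 W
P_source = V I = 12.0 × 19.60 = 235.2 W; P_load = 179.9 W
η = P_load / P_source = 179.9 / 235.2 = 0.7648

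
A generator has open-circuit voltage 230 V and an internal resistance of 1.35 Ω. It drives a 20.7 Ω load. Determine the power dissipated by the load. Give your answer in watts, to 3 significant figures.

2250 W

Find the circuit current first, then P = I²R for the load (series elements share I).
I = ε / (r + R) = 230 / (1.35 + 20.7) = 10.43 A
P_load = I² R = (10.43)² × 20.7 = 2252 W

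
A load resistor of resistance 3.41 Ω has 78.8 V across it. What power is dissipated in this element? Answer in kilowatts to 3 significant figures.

1.82 kW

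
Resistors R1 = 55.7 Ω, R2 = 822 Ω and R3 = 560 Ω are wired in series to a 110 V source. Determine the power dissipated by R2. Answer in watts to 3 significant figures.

4.81 W

Every series element carries the same I. Get I from the total resistance, then P = I² × R2.
R_total = 55.7 + 822 + 560 = 1438 Ω
I = V / R_total = 110 / 1438 = 0.07651 A
P_R2 = I² × R2 = (0.07651)² × 822 = 4.812 W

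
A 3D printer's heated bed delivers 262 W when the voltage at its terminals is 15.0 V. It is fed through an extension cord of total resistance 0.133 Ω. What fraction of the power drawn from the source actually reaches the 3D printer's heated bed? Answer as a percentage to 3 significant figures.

86.6 %

I = P / V = 262 / 15.0 = 17.47 A through the extension cord.
P_line = I² R_line = (17.47)² × 0.133 = 40.58 W
P_source = P_load + P_line = 262.0 + 40.58 = 302.6 W
η = P_load / P_source = 262.0 / 302.6 = 0.8659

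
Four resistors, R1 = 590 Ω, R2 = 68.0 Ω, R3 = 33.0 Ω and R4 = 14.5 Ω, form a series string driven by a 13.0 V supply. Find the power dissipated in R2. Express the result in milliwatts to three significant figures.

Series elements share the same current, so find I first, then use P = I²R.
R_total = 590 + 68.0 + 33.0 + 14.5 = 705.5 Ω
I = V / R_total = 13.0 / 705.5 = 0.01843 A
P_R2 = I² × R2 = (0.01843)² × 68.0 = 0.02309 W

23.1 mW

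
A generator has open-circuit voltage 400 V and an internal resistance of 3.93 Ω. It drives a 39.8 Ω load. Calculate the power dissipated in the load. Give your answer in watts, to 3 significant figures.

Load and internal resistance form a series loop — compute the loop current, then the load power via I²R.
I = ε / (r + R) = 400 / (3.93 + 39.8) = 9.147 A
P_load = I² R = (9.147)² × 39.8 = 3330 W

3330 W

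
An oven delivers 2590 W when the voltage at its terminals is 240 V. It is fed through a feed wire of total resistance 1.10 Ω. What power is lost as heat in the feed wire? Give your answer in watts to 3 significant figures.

128 W

Only the current and the line resistance are needed for the I²R loss.
I = P / V = 2590 / 240 = 10.79 A through the feed wire.
P_line = I² R_line = (10.79)² × 1.10 = 128.1 W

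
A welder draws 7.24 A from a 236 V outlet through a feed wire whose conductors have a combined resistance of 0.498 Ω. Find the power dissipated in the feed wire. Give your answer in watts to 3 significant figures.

Only the current and the line resistance are needed for the I²R loss.
The feed wire carries the full 7.24 A.
P_line = I² R_line = (7.240)² × 0.498 = 26.10 W

26.1 W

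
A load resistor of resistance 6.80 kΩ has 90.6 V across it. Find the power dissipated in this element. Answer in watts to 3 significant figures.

1.21 W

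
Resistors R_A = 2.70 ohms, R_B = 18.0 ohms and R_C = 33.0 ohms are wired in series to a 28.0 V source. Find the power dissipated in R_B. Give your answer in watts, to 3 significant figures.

4.89 W

In a series string the same current flows through every resistor — find that current, then P = I²R for the one we want.
R_total = 2.70 + 18.0 + 33.0 = 53.70 Ω
I = V / R_total = 28.0 / 53.70 = 0.5214 A
P_R_B = I² × R_B = (0.5214)² × 18.0 = 4.894 W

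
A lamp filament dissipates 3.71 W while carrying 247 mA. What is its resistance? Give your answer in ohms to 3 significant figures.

60.8 Ω

From P = V I = I²R = V²/R, with the two given quantities we get R = P / I².
R = 3.71 / (0.2470)² = 60.81 Ω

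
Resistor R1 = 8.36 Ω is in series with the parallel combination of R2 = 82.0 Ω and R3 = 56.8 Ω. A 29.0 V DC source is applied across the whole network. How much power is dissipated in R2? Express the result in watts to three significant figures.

Reduce the parallel pair to R_p first; the network is then a simple series string.
R_p = (82.0×56.8)/(82.0+56.8) = 33.56 Ω
R_total = 8.36 + 33.56 = 41.92 Ω
I = V / R_total = 29.0 / 41.92 = 0.6919 A
Voltage across the parallel pair: V_p = I × R_p = 0.6919 × 33.56 = 23.22 V
R2 sees V_p directly, so P = V_p² / R2.
P_R2 = (23.22)² / 82.0 = 6.573 W

6.57 W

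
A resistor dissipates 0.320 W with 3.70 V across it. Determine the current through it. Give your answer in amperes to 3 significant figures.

0.0865 A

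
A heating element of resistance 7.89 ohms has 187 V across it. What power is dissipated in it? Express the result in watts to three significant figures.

4430 W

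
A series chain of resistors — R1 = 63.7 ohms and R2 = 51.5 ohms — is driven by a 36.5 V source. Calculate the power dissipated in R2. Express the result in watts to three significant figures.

Since the resistors are in series they all carry the loop current I = V/R_total; the power in any one is I²R.
R_total = 63.7 + 51.5 = 115.2 Ω
I = V / R_total = 36.5 / 115.2 = 0.3168 A
P_R2 = I² × R2 = (0.3168)² × 51.5 = 5.170 W

5.17 W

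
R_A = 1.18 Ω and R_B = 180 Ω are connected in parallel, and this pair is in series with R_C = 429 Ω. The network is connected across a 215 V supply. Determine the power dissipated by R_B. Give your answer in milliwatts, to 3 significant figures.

1.91 mW

First find R_p for the parallel pair, then treat R_p + R_C as a series loop.
R_p = (1.18×180)/(1.18+180) = 1.172 Ω
R_total = R_p + 429 = 1.172 + 429 = 430.2 Ω
I = V / R_total = 215 / 430.2 = 0.4998 A
Voltage across the parallel pair: V_p = I × R_p = 0.4998 × 1.172 = 0.5859 V
R_B sits across V_p; its power is V_p²/R.
P_R_B = (0.5859)² / 180 = 0.001907 W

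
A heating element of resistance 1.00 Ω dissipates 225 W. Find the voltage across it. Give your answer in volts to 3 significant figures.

The two known quantities fix the third via V = √(P R).
V = √(225 × 1.00) = 15.00 V

15.0 V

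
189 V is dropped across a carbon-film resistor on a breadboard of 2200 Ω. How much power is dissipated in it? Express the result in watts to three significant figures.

We know the drop across the element and its resistance — P = V²/R, one step.
P = (189 V)² / 2200 Ω = 16.24 W

16.2 W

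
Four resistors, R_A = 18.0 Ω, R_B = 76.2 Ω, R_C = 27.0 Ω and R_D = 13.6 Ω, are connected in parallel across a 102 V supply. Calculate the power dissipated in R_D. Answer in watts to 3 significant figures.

The supply voltage appears across each parallel branch — just use P = V²/R_D.
P_R_D = V² / R_D = (102)² / 13.6 Ω = 765.0 W

765 W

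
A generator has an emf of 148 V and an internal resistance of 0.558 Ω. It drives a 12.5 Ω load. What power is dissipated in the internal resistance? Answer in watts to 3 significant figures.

The source's internal resistance is just another series element carrying I; its dissipation is I²r.
I = ε / (r + R) = 148 / (0.558 + 12.5) = 11.33 A
P_int = I² r = (11.33)² × 0.558 = 71.68 W

71.7 W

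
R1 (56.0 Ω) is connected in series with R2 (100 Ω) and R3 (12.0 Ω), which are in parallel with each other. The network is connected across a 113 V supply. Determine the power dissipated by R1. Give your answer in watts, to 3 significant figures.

161 W

Reduce the parallel pair to R_p first; the network is then a simple series string.
R_p = (100×12.0)/(100+12.0) = 10.71 Ω
R_total = 56.0 + 10.71 = 66.71 Ω
I = V / R_total = 113 / 66.71 = 1.694 A
R1 is in the main series path, so its power is I²R1.
P_R1 = (1.694)² × 56.0 = 160.7 W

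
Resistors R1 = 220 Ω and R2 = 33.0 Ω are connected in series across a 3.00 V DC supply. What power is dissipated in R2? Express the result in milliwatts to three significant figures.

In a series string the same current flows through every resistor — find that current, then P = I²R for the one we want.
R_total = 220 + 33.0 = 253.0 Ω
I = V / R_total = 3.00 / 253.0 = 0.01186 A
P_R2 = I² × R2 = (0.01186)² × 33.0 = 0.004640 W

4.64 mW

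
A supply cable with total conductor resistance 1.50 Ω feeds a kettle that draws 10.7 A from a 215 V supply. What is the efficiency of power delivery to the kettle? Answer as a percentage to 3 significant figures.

92.5 %

The supply cable carries the full 10.7 A.
P_line = I² R_line = (10.70)² × 1.50 = 171.7 W
P_source = V I = 215 × 10.70 = 2300 W; P_load = 2129 W
η = P_load / P_source = 2129 / 2300 = 0.9253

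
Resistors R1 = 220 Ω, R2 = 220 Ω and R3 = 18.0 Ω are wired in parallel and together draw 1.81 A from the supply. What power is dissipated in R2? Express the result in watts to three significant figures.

3.56 W

Only the total current is stated, so first find the parallel equivalent to get the voltage across the combination.
1/R_eq = 1/220 + 1/220 + 1/18.0 ⇒ R_eq = 15.47 Ω
V = I_total × R_eq = 1.810 × 15.47 = 28.00 V
P_R2 = V² / R2 = (28.00)² / 220 = 3.563 W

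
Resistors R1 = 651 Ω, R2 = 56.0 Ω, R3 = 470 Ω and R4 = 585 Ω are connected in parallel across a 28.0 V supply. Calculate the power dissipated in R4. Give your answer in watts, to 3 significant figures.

1.34 W

R4 sits directly across the source, so P = V²/R with V = 28.0 V.
P_R4 = V² / R4 = (28.0)² / 585 Ω = 1.340 W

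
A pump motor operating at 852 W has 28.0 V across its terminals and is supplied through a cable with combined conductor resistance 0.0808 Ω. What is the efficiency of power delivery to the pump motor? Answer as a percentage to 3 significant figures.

I = P / V = 852 / 28.0 = 30.43 A through the cable.
P_line = I² R_line = (30.43)² × 0.0808 = 74.81 W
P_source = P_load + P_line = 852.0 + 74.81 = 926.8 W
η = P_load / P_source = 852.0 / 926.8 = 0.9193

91.9 %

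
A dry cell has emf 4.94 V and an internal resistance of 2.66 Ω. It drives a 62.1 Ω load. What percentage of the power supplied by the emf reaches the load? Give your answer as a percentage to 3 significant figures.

η = P_load/(P_load+P_int) = I²R/(I²R+I²r) = R/(R+r) — the I² cancels for series elements.
η = R / (R + r) = 62.1 / (62.1 + 2.66) = 0.9589

95.9 %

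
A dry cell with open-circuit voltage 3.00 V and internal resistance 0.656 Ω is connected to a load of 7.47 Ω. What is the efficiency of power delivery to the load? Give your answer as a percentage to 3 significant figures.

91.9 %

The source delivers εI, of which I²R reaches the load and I²r is lost; since I is common, η = R/(R+r).
η = R / (R + r) = 7.47 / (7.47 + 0.656) = 0.9193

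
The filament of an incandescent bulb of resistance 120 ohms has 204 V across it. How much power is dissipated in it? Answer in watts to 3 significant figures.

With V across and R both known, P = V²/R gives the dissipation directly.
P = (204 V)² / 120 Ω = 346.8 W

347 W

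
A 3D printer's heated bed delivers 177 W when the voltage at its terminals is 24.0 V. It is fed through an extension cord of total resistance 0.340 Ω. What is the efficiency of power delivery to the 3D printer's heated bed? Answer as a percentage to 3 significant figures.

I = P / V = 177 / 24.0 = 7.375 A through the extension cord.
P_line = I² R_line = (7.375)² × 0.340 = 18.49 W
P_source = P_load + P_line = 177.0 + 18.49 = 195.5 W
η = P_load / P_source = 177.0 / 195.5 = 0.9054

90.5 %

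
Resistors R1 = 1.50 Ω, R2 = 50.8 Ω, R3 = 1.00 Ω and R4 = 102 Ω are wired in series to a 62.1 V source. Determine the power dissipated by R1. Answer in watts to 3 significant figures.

Every series element carries the same I. Get I from the total resistance, then P = I² × R1.
R_total = 1.50 + 50.8 + 1.00 + 102 = 155.3 Ω
I = V / R_total = 62.1 / 155.3 = 0.3999 A
P_R1 = I² × R1 = (0.3999)² × 1.50 = 0.2398 W

0.240 W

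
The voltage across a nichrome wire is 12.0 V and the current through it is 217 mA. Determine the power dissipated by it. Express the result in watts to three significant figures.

With V and I both given, power follows immediately from P = V I.
P = 12.0 V × 0.2170 A = 2.604 W

2.60 W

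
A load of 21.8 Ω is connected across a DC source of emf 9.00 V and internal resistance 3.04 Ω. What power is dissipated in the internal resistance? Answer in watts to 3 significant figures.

The internal resistance carries the same current as the load; P_int = I²r.
I = ε / (r + R) = 9.00 / (3.04 + 21.8) = 0.3623 A
P_int = I² r = (0.3623)² × 3.04 = 0.3991 W

0.399 W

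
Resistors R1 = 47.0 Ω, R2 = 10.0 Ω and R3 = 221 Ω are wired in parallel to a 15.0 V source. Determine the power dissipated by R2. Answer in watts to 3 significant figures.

22.5 W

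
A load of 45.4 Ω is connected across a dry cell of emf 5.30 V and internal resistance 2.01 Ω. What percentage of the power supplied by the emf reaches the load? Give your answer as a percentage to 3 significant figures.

95.8 %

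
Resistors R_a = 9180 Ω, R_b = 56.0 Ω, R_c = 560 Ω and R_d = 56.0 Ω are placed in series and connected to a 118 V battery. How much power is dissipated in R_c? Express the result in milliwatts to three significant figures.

80.3 mW

In a series string the same current flows through every resistor — find that current, then P = I²R for the one we want.
R_total = 9180 + 56.0 + 560 + 56.0 = 9852 Ω
I = V / R_total = 118 / 9852 = 0.01198 A
P_R_c = I² × R_c = (0.01198)² × 560 = 0.08033 W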